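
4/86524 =1/21631 =0.00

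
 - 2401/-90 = 2401/90  =  26.68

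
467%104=51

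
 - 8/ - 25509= 8/25509  =  0.00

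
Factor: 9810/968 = 2^(- 2 )*3^2*5^1 *11^( - 2)*109^1 = 4905/484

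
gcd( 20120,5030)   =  5030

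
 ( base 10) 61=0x3d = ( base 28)25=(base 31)1U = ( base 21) 2J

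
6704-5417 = 1287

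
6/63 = 2/21 = 0.10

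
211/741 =211/741 = 0.28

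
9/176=9/176 = 0.05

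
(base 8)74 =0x3C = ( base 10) 60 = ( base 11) 55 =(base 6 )140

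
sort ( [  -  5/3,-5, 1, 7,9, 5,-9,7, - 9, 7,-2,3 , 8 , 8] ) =[ - 9,-9,  -  5,-2, - 5/3,1, 3, 5,7,  7,  7, 8,8,9] 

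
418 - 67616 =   -  67198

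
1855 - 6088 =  - 4233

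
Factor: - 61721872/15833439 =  - 2^4 * 3^( - 2)*1627^1 * 2371^1*1759271^( - 1 )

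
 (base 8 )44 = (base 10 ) 36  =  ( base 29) 17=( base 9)40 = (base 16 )24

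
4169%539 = 396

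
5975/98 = 60 +95/98 = 60.97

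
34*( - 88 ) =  - 2992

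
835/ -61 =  - 835/61 = -13.69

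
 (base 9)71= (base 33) 1v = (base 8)100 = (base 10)64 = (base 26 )2C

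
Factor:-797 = -797^1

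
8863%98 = 43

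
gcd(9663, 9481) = 1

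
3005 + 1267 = 4272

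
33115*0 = 0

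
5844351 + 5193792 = 11038143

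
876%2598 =876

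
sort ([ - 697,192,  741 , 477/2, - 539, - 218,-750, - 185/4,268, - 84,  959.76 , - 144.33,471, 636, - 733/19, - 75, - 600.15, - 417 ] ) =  [ - 750, - 697, - 600.15,- 539, - 417,- 218, - 144.33, - 84, - 75, - 185/4, - 733/19  ,  192, 477/2 , 268,471, 636, 741,959.76 ] 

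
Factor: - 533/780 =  - 41/60   =  - 2^(-2)*3^(  -  1)* 5^(  -  1)*41^1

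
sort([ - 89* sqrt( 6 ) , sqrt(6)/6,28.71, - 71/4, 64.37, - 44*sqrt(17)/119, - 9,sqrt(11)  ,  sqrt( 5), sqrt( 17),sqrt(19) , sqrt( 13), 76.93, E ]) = [ - 89*sqrt( 6), - 71/4, - 9, -44*sqrt( 17 )/119,sqrt( 6)/6, sqrt(5), E,sqrt( 11 ),sqrt( 13), sqrt( 17), sqrt( 19) , 28.71, 64.37,76.93 ]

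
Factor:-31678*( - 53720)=1701742160  =  2^4*5^1*17^1*47^1* 79^1* 337^1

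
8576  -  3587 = 4989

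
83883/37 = 83883/37  =  2267.11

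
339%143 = 53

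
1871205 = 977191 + 894014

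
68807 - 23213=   45594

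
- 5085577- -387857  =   - 4697720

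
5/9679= 5/9679 =0.00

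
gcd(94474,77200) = 2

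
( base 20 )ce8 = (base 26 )7DI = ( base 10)5088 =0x13E0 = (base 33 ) 4m6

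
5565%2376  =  813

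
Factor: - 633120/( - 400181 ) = 2^5*3^1*5^1 *139^( - 1 )*1319^1*2879^( - 1 )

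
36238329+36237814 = 72476143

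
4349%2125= 99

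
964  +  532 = 1496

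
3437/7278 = 3437/7278 = 0.47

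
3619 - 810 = 2809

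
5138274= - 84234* ( - 61)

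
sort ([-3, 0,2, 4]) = [-3,0, 2, 4 ]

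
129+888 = 1017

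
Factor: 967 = 967^1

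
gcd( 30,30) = 30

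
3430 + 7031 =10461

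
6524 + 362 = 6886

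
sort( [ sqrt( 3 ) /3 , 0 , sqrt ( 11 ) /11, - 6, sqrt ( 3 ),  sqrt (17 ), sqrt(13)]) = [  -  6, 0 , sqrt( 11) /11,sqrt ( 3 )/3,sqrt(3 ), sqrt(13 ),sqrt(17)]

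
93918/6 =15653 =15653.00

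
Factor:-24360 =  - 2^3*3^1*5^1*7^1*29^1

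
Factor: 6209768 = 2^3 * 776221^1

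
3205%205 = 130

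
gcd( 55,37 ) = 1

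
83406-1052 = 82354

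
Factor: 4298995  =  5^1 * 859799^1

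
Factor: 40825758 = 2^1  *  3^1*59^1 * 115327^1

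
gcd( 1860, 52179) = 3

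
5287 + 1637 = 6924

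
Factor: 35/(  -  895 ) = - 7/179= - 7^1*179^( - 1) 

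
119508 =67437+52071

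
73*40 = 2920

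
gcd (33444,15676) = 4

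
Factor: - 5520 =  - 2^4*3^1*5^1 *23^1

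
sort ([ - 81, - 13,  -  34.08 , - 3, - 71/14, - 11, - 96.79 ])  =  [  -  96.79, - 81, - 34.08 ,-13, - 11,- 71/14,-3]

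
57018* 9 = 513162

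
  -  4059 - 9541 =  - 13600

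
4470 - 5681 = -1211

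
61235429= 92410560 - 31175131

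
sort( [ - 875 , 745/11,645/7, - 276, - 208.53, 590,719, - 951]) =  [ - 951, - 875, - 276,  -  208.53,  745/11, 645/7, 590, 719] 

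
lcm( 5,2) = 10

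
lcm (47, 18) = 846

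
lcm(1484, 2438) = 34132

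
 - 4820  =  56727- 61547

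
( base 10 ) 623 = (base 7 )1550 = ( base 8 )1157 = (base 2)1001101111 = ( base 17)22b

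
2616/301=8 + 208/301 = 8.69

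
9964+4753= 14717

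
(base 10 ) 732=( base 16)2dc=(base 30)oc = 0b1011011100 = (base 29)p7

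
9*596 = 5364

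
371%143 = 85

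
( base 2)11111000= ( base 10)248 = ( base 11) 206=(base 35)73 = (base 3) 100012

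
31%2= 1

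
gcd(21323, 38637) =1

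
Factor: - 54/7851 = - 2^1*3^2*2617^( - 1) = - 18/2617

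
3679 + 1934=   5613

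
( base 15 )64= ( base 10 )94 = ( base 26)3G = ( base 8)136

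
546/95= 5 + 71/95 = 5.75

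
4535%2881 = 1654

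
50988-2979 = 48009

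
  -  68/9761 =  - 68/9761= - 0.01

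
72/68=1 + 1/17 = 1.06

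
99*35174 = 3482226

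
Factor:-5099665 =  - 5^1* 59^2*293^1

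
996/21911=996/21911 = 0.05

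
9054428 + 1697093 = 10751521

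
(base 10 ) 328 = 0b101001000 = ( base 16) 148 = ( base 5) 2303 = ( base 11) 279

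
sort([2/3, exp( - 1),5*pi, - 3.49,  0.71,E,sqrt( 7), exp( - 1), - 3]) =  [  -  3.49, - 3,exp( - 1), exp(- 1),2/3, 0.71,sqrt(7),E,5* pi ] 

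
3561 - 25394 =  - 21833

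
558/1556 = 279/778 = 0.36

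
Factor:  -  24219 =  - 3^4*13^1 * 23^1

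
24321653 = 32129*757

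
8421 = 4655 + 3766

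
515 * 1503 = 774045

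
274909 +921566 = 1196475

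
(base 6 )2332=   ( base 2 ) 1000110000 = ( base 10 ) 560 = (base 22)13A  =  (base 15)275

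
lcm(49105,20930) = 1276730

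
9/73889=9/73889 = 0.00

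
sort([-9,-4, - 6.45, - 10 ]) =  [-10, - 9,  -  6.45, - 4 ] 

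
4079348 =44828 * 91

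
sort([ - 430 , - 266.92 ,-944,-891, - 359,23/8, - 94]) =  [ - 944, - 891, - 430, - 359, - 266.92, - 94, 23/8] 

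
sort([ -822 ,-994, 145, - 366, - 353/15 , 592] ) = [ - 994, -822 , - 366, -353/15,  145,592]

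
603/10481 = 603/10481 = 0.06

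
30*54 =1620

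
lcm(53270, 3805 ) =53270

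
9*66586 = 599274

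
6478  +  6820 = 13298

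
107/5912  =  107/5912 = 0.02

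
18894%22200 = 18894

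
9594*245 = 2350530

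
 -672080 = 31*( - 21680 ) 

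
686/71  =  9 + 47/71 = 9.66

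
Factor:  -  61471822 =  - 2^1*29^1*31^1*179^1*191^1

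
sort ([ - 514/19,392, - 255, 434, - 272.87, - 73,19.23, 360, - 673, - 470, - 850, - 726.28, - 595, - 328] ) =[-850, - 726.28,  -  673, - 595, - 470, - 328, - 272.87 , -255, - 73 , - 514/19, 19.23,360, 392,434] 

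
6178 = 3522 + 2656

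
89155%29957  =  29241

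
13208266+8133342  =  21341608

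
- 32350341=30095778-62446119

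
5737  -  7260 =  - 1523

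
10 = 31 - 21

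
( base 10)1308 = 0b10100011100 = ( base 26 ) 1O8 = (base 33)16L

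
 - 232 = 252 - 484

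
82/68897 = 82/68897 = 0.00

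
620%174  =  98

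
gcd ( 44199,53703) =27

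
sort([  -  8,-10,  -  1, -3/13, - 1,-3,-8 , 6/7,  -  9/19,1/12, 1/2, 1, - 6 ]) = [ - 10, - 8, -8,-6, - 3, - 1,- 1, - 9/19, - 3/13,1/12,1/2,6/7 , 1]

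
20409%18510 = 1899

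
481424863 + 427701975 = 909126838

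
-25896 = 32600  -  58496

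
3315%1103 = 6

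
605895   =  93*6515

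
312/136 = 39/17 = 2.29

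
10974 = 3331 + 7643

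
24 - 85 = -61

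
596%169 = 89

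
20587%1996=627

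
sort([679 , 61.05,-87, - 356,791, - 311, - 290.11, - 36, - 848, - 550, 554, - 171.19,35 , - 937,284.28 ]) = [  -  937, - 848 ,-550 , - 356,  -  311,-290.11, - 171.19, - 87, - 36,  35 , 61.05, 284.28, 554,679,791 ]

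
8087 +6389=14476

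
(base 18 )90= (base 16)A2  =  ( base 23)71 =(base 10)162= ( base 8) 242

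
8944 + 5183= 14127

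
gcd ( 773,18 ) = 1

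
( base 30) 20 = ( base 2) 111100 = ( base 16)3C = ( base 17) 39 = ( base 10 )60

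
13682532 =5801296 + 7881236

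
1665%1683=1665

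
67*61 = 4087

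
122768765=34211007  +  88557758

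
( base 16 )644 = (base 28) 218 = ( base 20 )404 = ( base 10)1604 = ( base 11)1229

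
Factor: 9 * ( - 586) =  -5274 = - 2^1*3^2*293^1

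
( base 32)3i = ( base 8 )162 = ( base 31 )3l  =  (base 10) 114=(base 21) 59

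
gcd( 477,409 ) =1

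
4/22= 2/11   =  0.18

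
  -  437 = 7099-7536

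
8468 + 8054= 16522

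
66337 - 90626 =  -24289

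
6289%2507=1275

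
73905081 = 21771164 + 52133917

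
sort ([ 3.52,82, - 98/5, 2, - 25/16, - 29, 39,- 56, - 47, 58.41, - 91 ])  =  [ - 91, - 56, - 47,  -  29,  -  98/5,-25/16, 2,3.52, 39, 58.41, 82] 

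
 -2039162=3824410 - 5863572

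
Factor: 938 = 2^1*7^1*67^1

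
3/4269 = 1/1423 = 0.00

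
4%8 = 4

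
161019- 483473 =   -  322454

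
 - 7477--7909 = 432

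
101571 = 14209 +87362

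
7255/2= 3627 + 1/2  =  3627.50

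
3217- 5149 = -1932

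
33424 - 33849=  - 425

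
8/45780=2/11445 = 0.00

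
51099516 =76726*666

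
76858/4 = 38429/2 = 19214.50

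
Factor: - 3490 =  - 2^1*5^1* 349^1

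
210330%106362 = 103968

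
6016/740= 1504/185 = 8.13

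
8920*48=428160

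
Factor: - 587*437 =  - 19^1*23^1*587^1 = - 256519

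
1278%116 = 2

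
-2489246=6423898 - 8913144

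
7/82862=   7/82862 =0.00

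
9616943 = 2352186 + 7264757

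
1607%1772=1607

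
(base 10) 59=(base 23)2d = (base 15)3E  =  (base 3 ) 2012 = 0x3b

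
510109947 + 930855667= 1440965614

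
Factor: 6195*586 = 3630270 = 2^1*3^1 * 5^1*7^1*59^1*293^1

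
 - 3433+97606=94173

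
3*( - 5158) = -15474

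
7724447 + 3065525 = 10789972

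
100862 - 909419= -808557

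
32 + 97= 129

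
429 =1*429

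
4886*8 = 39088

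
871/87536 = 871/87536=0.01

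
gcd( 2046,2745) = 3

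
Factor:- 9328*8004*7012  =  -2^8*3^1 * 11^1*23^1*29^1*53^1*1753^1 = - 523525119744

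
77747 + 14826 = 92573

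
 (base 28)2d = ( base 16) 45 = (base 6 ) 153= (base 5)234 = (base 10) 69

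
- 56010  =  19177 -75187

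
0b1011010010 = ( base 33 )LT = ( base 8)1322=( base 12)502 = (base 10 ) 722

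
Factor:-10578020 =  - 2^2 * 5^1*107^1 * 4943^1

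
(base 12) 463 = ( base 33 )jo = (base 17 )245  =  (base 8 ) 1213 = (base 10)651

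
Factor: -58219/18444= - 2^( - 2 )*3^( - 1 ) * 7^1 * 29^( - 1 )*  53^( - 1 )*8317^1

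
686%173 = 167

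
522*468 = 244296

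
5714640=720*7937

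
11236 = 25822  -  14586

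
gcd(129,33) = 3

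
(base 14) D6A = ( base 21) 5KH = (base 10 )2642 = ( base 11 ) 1A92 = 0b101001010010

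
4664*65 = 303160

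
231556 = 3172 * 73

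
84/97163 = 84/97163= 0.00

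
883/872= 1 + 11/872 = 1.01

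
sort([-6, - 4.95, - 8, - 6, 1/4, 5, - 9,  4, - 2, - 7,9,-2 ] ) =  [- 9, - 8, - 7, - 6, - 6, - 4.95, - 2,  -  2,1/4, 4 , 5 , 9 ]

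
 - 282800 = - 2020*140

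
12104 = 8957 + 3147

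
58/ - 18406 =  - 29/9203 = - 0.00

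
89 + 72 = 161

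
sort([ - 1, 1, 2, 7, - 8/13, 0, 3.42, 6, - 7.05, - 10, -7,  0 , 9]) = [ - 10, - 7.05 ,  -  7, - 1,  -  8/13,0, 0, 1, 2,3.42,  6, 7, 9] 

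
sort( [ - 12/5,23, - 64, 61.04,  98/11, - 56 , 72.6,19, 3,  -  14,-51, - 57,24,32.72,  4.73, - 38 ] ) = [ - 64, - 57,- 56,- 51  ,-38, - 14, - 12/5,3 , 4.73 , 98/11,19 , 23, 24,32.72, 61.04,72.6]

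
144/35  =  4+4/35 = 4.11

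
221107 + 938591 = 1159698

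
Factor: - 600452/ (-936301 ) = 2^2*19^( - 1 )*43^1*3491^1*49279^( - 1 )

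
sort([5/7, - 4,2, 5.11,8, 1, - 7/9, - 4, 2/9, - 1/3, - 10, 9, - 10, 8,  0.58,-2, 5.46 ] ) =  [ - 10, - 10,  -  4, - 4, - 2, - 7/9, - 1/3, 2/9, 0.58, 5/7, 1,2, 5.11,  5.46 , 8,8 , 9] 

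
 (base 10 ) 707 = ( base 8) 1303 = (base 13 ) 425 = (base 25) 137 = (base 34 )kr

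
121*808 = 97768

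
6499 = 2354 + 4145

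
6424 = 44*146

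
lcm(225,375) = 1125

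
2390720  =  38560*62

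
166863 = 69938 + 96925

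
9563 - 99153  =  -89590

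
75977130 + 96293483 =172270613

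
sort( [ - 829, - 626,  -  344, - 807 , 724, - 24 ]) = [ - 829, - 807,  -  626, - 344, - 24, 724]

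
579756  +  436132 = 1015888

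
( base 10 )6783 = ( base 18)12GF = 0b1101001111111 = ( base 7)25530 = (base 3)100022020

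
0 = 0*14022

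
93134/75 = 93134/75 = 1241.79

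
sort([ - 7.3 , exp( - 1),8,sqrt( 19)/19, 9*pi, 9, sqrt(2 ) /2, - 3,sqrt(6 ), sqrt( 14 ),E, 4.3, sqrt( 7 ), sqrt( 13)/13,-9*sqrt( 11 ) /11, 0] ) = [-7.3, - 3, - 9*sqrt( 11 )/11, 0 , sqrt( 19) /19,sqrt( 13)/13,  exp( - 1 ),sqrt( 2)/2,sqrt( 6), sqrt (7),E, sqrt( 14 ),4.3, 8, 9, 9*pi]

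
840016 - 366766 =473250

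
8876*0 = 0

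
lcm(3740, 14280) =157080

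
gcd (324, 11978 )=2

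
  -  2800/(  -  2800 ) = 1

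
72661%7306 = 6907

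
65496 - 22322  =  43174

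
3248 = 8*406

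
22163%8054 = 6055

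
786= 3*262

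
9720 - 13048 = -3328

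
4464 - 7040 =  - 2576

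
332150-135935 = 196215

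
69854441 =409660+69444781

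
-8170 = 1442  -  9612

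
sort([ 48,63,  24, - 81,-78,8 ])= [ - 81,-78,  8,24, 48, 63]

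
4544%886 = 114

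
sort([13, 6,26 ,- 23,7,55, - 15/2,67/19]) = [ - 23  , - 15/2, 67/19, 6, 7, 13, 26, 55]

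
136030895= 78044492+57986403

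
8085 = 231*35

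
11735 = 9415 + 2320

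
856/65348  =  214/16337 = 0.01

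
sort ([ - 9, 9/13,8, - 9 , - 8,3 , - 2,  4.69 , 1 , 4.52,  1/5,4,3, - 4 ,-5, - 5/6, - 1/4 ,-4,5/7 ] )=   [  -  9, - 9,-8, - 5, - 4 ,- 4, - 2, - 5/6, - 1/4,  1/5, 9/13,5/7,1,3, 3,4,4.52,4.69,  8] 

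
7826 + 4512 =12338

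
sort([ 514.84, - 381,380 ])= [ - 381,380, 514.84] 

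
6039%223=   18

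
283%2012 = 283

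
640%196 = 52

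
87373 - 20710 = 66663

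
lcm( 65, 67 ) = 4355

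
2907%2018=889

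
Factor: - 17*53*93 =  - 83793 = - 3^1*17^1*31^1*53^1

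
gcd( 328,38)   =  2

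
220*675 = 148500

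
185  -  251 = - 66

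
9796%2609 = 1969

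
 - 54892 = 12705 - 67597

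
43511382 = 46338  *939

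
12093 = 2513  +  9580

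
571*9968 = 5691728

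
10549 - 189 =10360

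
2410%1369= 1041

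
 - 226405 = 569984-796389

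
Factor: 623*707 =440461 = 7^2*89^1*101^1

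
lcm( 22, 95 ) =2090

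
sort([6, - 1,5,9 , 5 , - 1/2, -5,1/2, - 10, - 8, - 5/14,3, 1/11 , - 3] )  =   [ - 10, - 8, - 5 , -3, -1, - 1/2,-5/14, 1/11, 1/2, 3, 5, 5,  6,9 ] 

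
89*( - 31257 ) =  - 2781873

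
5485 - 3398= 2087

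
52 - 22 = 30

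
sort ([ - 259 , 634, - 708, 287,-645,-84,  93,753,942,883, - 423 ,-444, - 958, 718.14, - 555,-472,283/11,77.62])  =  [- 958,-708, - 645,-555, - 472,-444, - 423,-259,-84,283/11,77.62, 93,287, 634 , 718.14,753,883, 942]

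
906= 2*453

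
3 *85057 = 255171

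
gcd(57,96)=3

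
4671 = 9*519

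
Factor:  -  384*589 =-226176 = - 2^7*3^1 * 19^1 * 31^1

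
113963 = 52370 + 61593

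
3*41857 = 125571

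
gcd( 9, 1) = 1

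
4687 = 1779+2908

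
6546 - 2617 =3929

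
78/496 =39/248  =  0.16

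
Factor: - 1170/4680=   -  2^(-2 ) = - 1/4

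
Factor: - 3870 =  - 2^1 * 3^2*5^1*43^1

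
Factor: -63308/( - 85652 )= 17^1*23^ ( - 1) = 17/23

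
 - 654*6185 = -4044990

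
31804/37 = 31804/37 = 859.57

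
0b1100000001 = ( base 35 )LY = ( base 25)15J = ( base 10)769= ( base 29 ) qf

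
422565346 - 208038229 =214527117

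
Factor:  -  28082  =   - 2^1*19^1  *  739^1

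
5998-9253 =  - 3255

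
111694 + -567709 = -456015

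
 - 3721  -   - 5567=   1846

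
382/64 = 5+31/32 = 5.97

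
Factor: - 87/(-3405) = 5^(-1 )*29^1*227^( - 1)= 29/1135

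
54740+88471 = 143211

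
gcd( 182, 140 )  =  14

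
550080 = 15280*36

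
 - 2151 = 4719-6870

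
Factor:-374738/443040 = -2^( - 4 )*3^ (  -  1 ) * 5^( - 1) * 7^1*29^1 = - 203/240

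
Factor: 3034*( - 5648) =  - 17136032 = -2^5*37^1 * 41^1*353^1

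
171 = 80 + 91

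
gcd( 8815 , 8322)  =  1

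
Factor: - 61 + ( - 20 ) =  - 3^4 = - 81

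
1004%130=94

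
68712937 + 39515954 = 108228891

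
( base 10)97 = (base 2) 1100001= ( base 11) 89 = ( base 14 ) 6d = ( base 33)2V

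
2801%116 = 17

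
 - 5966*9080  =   - 54171280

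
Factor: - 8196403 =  - 97^1 * 84499^1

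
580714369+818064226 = 1398778595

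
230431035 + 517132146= 747563181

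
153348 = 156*983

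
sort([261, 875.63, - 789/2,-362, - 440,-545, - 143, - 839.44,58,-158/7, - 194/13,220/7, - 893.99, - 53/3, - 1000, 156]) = [ - 1000, - 893.99 , - 839.44, - 545, - 440 ,  -  789/2, - 362,-143, - 158/7, - 53/3 , - 194/13, 220/7,58,156,261,875.63 ]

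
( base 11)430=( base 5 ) 4032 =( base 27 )J4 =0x205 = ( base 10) 517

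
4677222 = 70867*66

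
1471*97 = 142687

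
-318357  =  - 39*8163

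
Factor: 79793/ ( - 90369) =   -  3^( - 3 )*7^1*3347^( - 1 )*11399^1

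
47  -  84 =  - 37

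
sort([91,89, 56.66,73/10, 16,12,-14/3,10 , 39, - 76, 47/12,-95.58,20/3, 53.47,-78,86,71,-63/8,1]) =[ - 95.58,-78, - 76,-63/8, - 14/3, 1,47/12, 20/3,  73/10,  10, 12,16, 39, 53.47,56.66, 71, 86 , 89, 91]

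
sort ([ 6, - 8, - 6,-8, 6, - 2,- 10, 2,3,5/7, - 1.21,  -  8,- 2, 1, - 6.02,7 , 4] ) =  [ -10,-8 ,  -  8, - 8, - 6.02, - 6, - 2, - 2 ,  -  1.21,5/7,1,2, 3,4, 6,6,7] 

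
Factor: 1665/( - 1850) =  - 9/10  =  - 2^( -1) * 3^2*5^( - 1 )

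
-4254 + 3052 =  - 1202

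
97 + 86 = 183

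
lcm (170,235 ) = 7990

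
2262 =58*39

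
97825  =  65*1505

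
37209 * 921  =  34269489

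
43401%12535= 5796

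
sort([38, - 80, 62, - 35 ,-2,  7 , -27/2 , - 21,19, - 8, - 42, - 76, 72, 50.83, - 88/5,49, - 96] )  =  [ - 96, - 80,- 76,-42, - 35,-21, - 88/5, - 27/2 , - 8,  -  2,7, 19,38,49, 50.83, 62,72 ]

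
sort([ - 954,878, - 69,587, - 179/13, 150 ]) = [-954,-69,- 179/13,150, 587, 878] 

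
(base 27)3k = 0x65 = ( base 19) 56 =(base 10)101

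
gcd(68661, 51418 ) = 1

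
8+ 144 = 152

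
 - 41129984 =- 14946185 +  - 26183799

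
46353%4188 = 285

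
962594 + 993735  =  1956329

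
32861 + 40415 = 73276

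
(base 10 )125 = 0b1111101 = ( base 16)7d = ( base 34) 3N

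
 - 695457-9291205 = - 9986662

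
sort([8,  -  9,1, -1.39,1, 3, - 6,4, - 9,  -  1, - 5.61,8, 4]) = [-9,-9, - 6, - 5.61, - 1.39, - 1,1, 1, 3, 4, 4,8,8 ]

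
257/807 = 257/807= 0.32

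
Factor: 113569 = 337^2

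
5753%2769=215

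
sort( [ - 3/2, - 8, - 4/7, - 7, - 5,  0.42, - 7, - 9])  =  [ - 9,-8, - 7, - 7, -5,-3/2, - 4/7 , 0.42] 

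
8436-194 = 8242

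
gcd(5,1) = 1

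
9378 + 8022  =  17400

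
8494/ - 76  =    -  112 + 9/38 = - 111.76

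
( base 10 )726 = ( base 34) LC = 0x2d6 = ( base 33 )M0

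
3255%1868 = 1387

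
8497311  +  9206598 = 17703909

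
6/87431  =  6/87431 = 0.00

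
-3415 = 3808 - 7223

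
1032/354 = 2+54/59= 2.92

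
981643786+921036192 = 1902679978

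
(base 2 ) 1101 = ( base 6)21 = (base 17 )d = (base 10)13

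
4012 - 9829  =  -5817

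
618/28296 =103/4716= 0.02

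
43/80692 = 43/80692 =0.00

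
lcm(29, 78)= 2262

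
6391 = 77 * 83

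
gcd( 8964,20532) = 12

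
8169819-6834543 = 1335276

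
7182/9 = 798= 798.00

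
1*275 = 275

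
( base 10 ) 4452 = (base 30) 4SC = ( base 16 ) 1164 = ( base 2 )1000101100100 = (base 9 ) 6086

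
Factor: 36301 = 31^1*1171^1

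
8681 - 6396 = 2285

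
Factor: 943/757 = 23^1*41^1*757^( - 1 )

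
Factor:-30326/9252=  -  59/18=- 2^( - 1 )  *3^(  -  2 )*59^1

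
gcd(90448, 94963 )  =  1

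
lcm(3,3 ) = 3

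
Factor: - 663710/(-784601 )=2^1*5^1*17^( - 1 )*31^1 * 2141^1*46153^(-1) 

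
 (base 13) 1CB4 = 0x1114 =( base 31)4h1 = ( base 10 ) 4372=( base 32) 48k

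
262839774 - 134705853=128133921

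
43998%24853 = 19145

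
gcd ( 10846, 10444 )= 2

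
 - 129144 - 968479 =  - 1097623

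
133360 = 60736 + 72624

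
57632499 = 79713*723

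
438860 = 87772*5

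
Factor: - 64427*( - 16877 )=7^1 * 11^1 * 2411^1* 5857^1 =1087334479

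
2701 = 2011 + 690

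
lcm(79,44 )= 3476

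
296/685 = 296/685 =0.43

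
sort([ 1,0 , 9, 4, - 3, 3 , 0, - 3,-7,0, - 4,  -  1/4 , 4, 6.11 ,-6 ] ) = [ - 7, - 6,  -  4, - 3,  -  3, - 1/4, 0  ,  0,0,  1,  3, 4,  4, 6.11 , 9 ] 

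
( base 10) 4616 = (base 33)47t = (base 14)197a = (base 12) 2808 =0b1001000001000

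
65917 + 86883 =152800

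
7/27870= 7/27870  =  0.00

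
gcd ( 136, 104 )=8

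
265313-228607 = 36706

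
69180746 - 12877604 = 56303142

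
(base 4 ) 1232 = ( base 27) 42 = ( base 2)1101110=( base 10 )110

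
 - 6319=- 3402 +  - 2917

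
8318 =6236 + 2082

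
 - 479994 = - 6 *79999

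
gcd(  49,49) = 49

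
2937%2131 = 806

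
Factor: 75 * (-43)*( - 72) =2^3 * 3^3*5^2 * 43^1= 232200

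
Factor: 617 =617^1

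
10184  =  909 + 9275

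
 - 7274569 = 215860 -7490429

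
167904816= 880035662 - 712130846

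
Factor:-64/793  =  -2^6 * 13^( - 1)*61^(  -  1) 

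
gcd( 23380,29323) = 7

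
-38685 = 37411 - 76096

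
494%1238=494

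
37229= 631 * 59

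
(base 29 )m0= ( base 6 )2542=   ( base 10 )638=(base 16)27e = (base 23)14H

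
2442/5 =488+2/5 =488.40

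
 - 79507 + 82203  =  2696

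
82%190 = 82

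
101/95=1 + 6/95= 1.06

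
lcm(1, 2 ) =2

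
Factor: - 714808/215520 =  - 199/60 = - 2^(-2)*3^( - 1)*5^( - 1) * 199^1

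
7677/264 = 29  +  7/88 = 29.08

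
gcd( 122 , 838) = 2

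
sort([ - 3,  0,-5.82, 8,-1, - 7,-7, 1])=[ - 7,-7, - 5.82, - 3, - 1 , 0, 1, 8]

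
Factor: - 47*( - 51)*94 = 2^1*3^1*17^1*47^2 = 225318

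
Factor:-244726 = - 2^1*122363^1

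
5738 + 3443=9181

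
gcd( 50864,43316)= 68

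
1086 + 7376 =8462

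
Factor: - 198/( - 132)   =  3/2 = 2^( - 1)* 3^1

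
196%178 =18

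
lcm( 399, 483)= 9177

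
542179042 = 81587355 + 460591687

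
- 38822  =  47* (- 826)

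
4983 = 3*1661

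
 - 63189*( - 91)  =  5750199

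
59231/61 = 971 = 971.00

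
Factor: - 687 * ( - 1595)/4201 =1095765/4201   =  3^1*5^1*11^1*29^1*229^1 * 4201^( - 1 ) 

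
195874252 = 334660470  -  138786218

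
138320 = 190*728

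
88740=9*9860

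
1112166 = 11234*99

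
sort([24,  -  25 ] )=[  -  25, 24 ]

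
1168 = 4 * 292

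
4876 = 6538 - 1662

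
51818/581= 89 + 109/581 = 89.19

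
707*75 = 53025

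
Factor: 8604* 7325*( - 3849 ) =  - 2^2*3^3*5^2*239^1*293^1* 1283^1= - 242580530700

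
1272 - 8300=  - 7028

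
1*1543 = 1543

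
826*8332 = 6882232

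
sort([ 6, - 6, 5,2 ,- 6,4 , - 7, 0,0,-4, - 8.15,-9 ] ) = [-9, - 8.15,-7, -6 , - 6, - 4,0 , 0,2,4,5, 6]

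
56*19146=1072176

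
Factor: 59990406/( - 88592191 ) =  - 2^1*3^1* 7^2 * 61^(-1)*107^1*269^( - 1) * 1907^1*5399^ (-1)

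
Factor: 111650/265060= 2^( - 1 )* 5^1*7^1*11^1*457^(-1) =385/914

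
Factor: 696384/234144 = 806/271 = 2^1*13^1*31^1*271^ (- 1)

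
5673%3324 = 2349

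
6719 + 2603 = 9322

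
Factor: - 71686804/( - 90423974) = 35843402/45211987=2^1*7^2*193^( -1)*234259^ ( - 1 ) *365749^1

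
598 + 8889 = 9487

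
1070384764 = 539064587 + 531320177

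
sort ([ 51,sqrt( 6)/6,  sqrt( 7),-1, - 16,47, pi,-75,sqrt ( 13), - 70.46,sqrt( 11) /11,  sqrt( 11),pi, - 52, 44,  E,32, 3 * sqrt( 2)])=[- 75, - 70.46, - 52, - 16, - 1,sqrt( 11 ) /11, sqrt( 6)/6, sqrt ( 7 ),E,  pi,  pi,  sqrt(11), sqrt(13 ), 3*sqrt( 2), 32,44,47,  51 ]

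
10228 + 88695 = 98923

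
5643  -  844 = 4799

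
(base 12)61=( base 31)2B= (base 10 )73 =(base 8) 111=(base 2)1001001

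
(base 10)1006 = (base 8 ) 1756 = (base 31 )11E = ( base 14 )51C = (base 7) 2635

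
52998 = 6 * 8833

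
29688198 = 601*49398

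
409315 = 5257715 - 4848400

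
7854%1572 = 1566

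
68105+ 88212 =156317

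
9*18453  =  166077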